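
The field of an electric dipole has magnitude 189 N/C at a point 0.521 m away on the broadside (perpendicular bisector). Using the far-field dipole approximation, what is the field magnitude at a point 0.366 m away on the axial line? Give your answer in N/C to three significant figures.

E ≈ 1090 N/C

Dipole fields scale as 1/r³ in the far field.
The axial field is twice the equatorial field at the same r, so the geometry factor is 2/1.
E₂ = E₁ · (2/1) · (r₁/r₂)³ = 189 · 2 · (0.521/0.366)³.
(r₁/r₂)³ = (1.423)³ = 2.884.
E₂ ≈ 1090 N/C.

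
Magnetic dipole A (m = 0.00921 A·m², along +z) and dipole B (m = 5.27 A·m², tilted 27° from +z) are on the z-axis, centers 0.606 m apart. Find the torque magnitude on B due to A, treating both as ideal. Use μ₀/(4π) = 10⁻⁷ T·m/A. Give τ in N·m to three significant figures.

Dipole B is on the axis of dipole A, so B₁ there is axial: B₁ = (μ₀/4π)·2m₁/r³ along +z.
B₁ = 2(10⁻⁷)(0.00921)/(0.606)³ = 8.277×10⁻⁹ T.
τ = m₂ B₁ sinθ.
τ = (5.27)(8.277×10⁻⁹)·sin27° = 1.980×10⁻⁸ N·m.

τ ≈ 1.98×10⁻⁸ N·m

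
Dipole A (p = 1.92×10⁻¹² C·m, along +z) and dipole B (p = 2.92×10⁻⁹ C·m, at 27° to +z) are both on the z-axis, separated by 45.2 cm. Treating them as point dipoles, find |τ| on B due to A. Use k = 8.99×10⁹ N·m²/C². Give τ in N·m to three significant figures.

The second dipole sits on the axis of the first, so the field there is axial: E₁ = 2kp₁/r³ along +z.
E₁ = 2(8.99×10⁹)(1.92×10⁻¹²)/(0.452)³ = 0.3738 N/C.
Torque on the second dipole: τ = p₂ E₁ sinθ.
τ = (2.92×10⁻⁹)(0.3738)·sin27° = 4.956×10⁻¹⁰ N·m.

τ ≈ 4.96×10⁻¹⁰ N·m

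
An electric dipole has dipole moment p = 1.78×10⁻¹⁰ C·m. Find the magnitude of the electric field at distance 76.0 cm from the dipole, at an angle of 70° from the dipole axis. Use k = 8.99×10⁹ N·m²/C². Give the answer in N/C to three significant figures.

At angle θ the dipole field magnitude is E = (kp/r³)·√(1 + 3cos²θ).
kp/r³ = (8.99×10⁹)(1.78×10⁻¹⁰) / (0.760)³ = 3.645 N/C.
√(1 + 3cos²70°) = √(1 + 3·0.1170) = √1.3509 ≈ 1.1623.
E ≈ 3.645 × 1.162 = 4.237 N/C.

E ≈ 4.24 N/C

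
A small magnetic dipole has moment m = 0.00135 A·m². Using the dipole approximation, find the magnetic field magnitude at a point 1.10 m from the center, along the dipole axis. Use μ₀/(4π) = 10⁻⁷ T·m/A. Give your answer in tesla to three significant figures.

B ≈ 2.03×10⁻¹⁰ T

On axis B = (μ₀/4π)·2m/r³.
B = 2·(10⁻⁷)·(0.00135) / (1.10)³ = 2.029×10⁻¹⁰ T.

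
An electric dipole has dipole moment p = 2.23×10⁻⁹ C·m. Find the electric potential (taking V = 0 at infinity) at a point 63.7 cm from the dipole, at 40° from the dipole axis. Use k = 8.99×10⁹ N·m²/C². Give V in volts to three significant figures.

V ≈ 37.8 V

The dipole potential is V = kp cosθ / r².
V = (8.99×10⁹)(2.23×10⁻⁹)·cos40° / (0.637)² = 37.85 V.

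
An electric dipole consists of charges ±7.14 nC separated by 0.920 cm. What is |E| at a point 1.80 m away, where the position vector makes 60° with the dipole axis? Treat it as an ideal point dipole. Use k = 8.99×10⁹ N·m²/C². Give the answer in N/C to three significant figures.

Dipole moment p = qd = (7.14×10⁻⁹ C)(0.00920 m) = 6.569×10⁻¹¹ C·m.
At angle θ the dipole field magnitude is E = (kp/r³)·√(1 + 3cos²θ).
kp/r³ = (8.99×10⁹)(6.569×10⁻¹¹) / (1.80)³ = 0.1013 N/C.
√(1 + 3cos²60°) = √(1 + 3·0.2500) = √1.7500 ≈ 1.3229.
E ≈ 0.1013 × 1.323 = 0.1340 N/C.

E ≈ 0.134 N/C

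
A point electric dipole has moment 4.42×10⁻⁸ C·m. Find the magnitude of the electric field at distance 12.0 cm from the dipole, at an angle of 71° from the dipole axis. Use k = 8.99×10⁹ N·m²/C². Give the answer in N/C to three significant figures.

At angle θ the dipole field magnitude is E = (kp/r³)·√(1 + 3cos²θ).
kp/r³ = (8.99×10⁹)(4.42×10⁻⁸) / (0.120)³ = 2.300×10⁵ N/C.
√(1 + 3cos²71°) = √(1 + 3·0.1060) = √1.3180 ≈ 1.1480.
E ≈ 2.300×10⁵ × 1.148 = 2.640×10⁵ N/C.

E ≈ 2.64×10⁵ N/C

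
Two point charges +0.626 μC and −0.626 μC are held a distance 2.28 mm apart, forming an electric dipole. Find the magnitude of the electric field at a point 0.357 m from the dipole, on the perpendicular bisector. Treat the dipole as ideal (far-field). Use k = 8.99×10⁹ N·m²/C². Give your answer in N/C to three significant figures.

E ≈ 282 N/C

Dipole moment p = qd = (6.26×10⁻⁷ C)(0.00228 m) = 1.427×10⁻⁹ C·m.
On the perpendicular bisector E = kp/r³ (half the axial value at the same distance).
E = (8.99×10⁹)(1.427×10⁻⁹) / (0.357)³ = 282.0 N/C.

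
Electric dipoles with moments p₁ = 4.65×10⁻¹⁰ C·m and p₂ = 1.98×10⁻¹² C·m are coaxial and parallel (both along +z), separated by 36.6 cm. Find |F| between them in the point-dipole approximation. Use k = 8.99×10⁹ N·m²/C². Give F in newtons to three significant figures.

On-axis field of dipole 1 at distance r: E = 2kp₁/r³. Force on dipole 2 is F = p₂·dE/dr (gradient along axis).
dE/dr = −6kp₁/r⁴, so |F| = 6kp₁p₂/r⁴ (attractive for aligned moments).
F = 6(8.99×10⁹)(4.65×10⁻¹⁰)(1.98×10⁻¹²)/(0.366)⁴ = 2.768×10⁻⁹ N.

F ≈ 2.77×10⁻⁹ N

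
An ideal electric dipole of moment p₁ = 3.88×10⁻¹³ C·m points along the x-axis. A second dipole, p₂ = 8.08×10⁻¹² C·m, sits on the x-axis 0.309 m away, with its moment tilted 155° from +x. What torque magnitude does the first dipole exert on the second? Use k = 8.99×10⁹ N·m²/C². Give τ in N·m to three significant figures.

τ ≈ 8.07×10⁻¹³ N·m

The second dipole sits on the axis of the first, so the field there is axial: E₁ = 2kp₁/r³ along +x.
E₁ = 2(8.99×10⁹)(3.88×10⁻¹³)/(0.309)³ = 0.2365 N/C.
Torque on the second dipole: τ = p₂ E₁ sinθ.
τ = (8.08×10⁻¹²)(0.2365)·sin155° = 8.074×10⁻¹³ N·m.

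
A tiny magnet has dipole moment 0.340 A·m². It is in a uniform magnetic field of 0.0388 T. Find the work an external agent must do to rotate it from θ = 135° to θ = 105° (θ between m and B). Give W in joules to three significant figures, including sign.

W ≈ -0.00591 J

W_ext = ΔU = −mB cosθ₂ + mB cosθ₁ = mB(cosθ₁ − cosθ₂).
W = (0.340)(0.0388)·(cos135° − cos105°) = (0.01319)·(-0.4483) = -0.005914 J.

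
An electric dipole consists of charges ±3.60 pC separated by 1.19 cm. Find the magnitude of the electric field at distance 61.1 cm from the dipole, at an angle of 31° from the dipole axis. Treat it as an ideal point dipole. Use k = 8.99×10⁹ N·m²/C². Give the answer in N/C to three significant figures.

E ≈ 0.00302 N/C

Dipole moment p = qd = (3.60×10⁻¹² C)(0.0119 m) = 4.284×10⁻¹⁴ C·m.
At angle θ the dipole field magnitude is E = (kp/r³)·√(1 + 3cos²θ).
kp/r³ = (8.99×10⁹)(4.284×10⁻¹⁴) / (0.611)³ = 0.001688 N/C.
√(1 + 3cos²31°) = √(1 + 3·0.7347) = √3.2042 ≈ 1.7900.
E ≈ 0.001688 × 1.790 = 0.003022 N/C.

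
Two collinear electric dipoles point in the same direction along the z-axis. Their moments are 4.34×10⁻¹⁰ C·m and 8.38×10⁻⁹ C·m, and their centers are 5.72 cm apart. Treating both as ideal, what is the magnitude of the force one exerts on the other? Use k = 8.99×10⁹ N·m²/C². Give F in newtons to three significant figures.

On-axis field of dipole 1 at distance r: E = 2kp₁/r³. Force on dipole 2 is F = p₂·dE/dr (gradient along axis).
dE/dr = −6kp₁/r⁴, so |F| = 6kp₁p₂/r⁴ (attractive for aligned moments).
F = 6(8.99×10⁹)(4.34×10⁻¹⁰)(8.38×10⁻⁹)/(0.0572)⁴ = 0.01833 N.

F ≈ 0.0183 N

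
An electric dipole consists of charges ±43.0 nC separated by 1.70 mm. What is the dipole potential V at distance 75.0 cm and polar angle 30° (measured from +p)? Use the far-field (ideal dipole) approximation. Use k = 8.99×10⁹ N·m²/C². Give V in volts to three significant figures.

V ≈ 1.01 V

Dipole moment p = qd = (4.30×10⁻⁸ C)(0.00170 m) = 7.31×10⁻¹¹ C·m.
The dipole potential is V = kp cosθ / r².
V = (8.99×10⁹)(7.31×10⁻¹¹)·cos30° / (0.750)² = 1.012 V.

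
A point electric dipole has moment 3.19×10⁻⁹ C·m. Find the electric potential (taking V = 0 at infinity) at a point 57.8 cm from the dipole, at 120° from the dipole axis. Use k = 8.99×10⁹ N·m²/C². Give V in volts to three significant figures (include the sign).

The dipole potential is V = kp cosθ / r².
V = (8.99×10⁹)(3.19×10⁻⁹)·cos120° / (0.578)² = -42.92 V.

V ≈ -42.9 V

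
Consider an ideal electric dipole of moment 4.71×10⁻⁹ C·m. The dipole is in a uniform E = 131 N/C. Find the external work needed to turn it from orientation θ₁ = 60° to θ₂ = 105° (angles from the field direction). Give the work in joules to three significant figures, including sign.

W_ext = ΔU = U(θ₂) − U(θ₁) = −pE cosθ₂ − (−pE cosθ₁) = pE(cosθ₁ − cosθ₂).
W = (4.71×10⁻⁹)(131)·(cos60° − cos105°) = (6.170×10⁻⁷)·(+0.7588) = 4.682×10⁻⁷ J.

W ≈ 4.68×10⁻⁷ J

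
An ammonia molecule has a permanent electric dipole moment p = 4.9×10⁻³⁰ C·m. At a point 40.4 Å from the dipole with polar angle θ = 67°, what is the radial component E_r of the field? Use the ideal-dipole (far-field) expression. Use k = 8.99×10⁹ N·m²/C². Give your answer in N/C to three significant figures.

E_r ≈ 5.22×10⁵ N/C

For a dipole, E_r = (2kp cosθ)/r³.
kp/r³ = (8.99×10⁹)(4.90×10⁻³⁰)/(4.04×10⁻⁹)³ = 6.681×10⁵ N/C.
E_r = 2·6.681×10⁵·cos67° = 5.221×10⁵ N/C.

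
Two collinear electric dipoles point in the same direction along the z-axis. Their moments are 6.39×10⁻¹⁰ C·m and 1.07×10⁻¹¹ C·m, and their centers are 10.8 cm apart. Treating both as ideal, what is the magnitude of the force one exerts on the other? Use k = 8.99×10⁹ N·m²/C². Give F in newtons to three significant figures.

F ≈ 2.71×10⁻⁶ N

On-axis field of dipole 1 at distance r: E = 2kp₁/r³. Force on dipole 2 is F = p₂·dE/dr (gradient along axis).
dE/dr = −6kp₁/r⁴, so |F| = 6kp₁p₂/r⁴ (attractive for aligned moments).
F = 6(8.99×10⁹)(6.39×10⁻¹⁰)(1.07×10⁻¹¹)/(0.108)⁴ = 2.711×10⁻⁶ N.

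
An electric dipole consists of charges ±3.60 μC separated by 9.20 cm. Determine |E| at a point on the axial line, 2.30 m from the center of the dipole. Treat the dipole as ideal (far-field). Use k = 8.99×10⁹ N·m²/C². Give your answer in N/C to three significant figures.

E ≈ 489 N/C

Dipole moment p = qd = (3.60×10⁻⁶ C)(0.0920 m) = 3.312×10⁻⁷ C·m.
On the dipole axis E = 2kp/r³.
E = 2·(8.99×10⁹)(3.312×10⁻⁷) / (2.30)³ = 489.4 N/C.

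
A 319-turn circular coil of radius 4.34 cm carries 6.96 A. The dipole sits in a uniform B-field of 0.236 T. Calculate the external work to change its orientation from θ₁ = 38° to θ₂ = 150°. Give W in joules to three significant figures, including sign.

W ≈ 5.13 J

m = NIA = NIπa² = 319·(6.96)·π·(0.0434)² = 13.14 A·m².
W_ext = ΔU = −mB cosθ₂ + mB cosθ₁ = mB(cosθ₁ − cosθ₂).
W = (13.14)(0.236)·(cos38° − cos150°) = (3.101)·(+1.6540) = 5.129 J.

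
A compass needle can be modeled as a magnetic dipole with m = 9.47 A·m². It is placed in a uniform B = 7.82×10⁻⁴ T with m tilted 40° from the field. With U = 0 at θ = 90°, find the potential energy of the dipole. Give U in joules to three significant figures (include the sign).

U = −m·B = −mB cosθ.
U = −(9.47)(7.82×10⁻⁴)·cos40° = -0.005673 J.

U ≈ -0.00567 J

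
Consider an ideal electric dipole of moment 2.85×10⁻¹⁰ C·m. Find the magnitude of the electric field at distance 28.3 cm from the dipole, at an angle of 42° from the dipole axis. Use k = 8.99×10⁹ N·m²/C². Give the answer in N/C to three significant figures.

At angle θ the dipole field magnitude is E = (kp/r³)·√(1 + 3cos²θ).
kp/r³ = (8.99×10⁹)(2.85×10⁻¹⁰) / (0.283)³ = 113.0 N/C.
√(1 + 3cos²42°) = √(1 + 3·0.5523) = √2.6568 ≈ 1.6300.
E ≈ 113.0 × 1.630 = 184.3 N/C.

E ≈ 184 N/C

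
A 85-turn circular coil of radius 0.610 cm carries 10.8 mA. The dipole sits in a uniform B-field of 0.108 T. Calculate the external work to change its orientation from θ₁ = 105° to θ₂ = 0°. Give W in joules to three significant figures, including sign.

W ≈ -1.46×10⁻⁵ J

m = NIA = NIπa² = 85·(0.0108)·π·(0.00610)² = 1.073×10⁻⁴ A·m².
W_ext = ΔU = −mB cosθ₂ + mB cosθ₁ = mB(cosθ₁ − cosθ₂).
W = (1.073×10⁻⁴)(0.108)·(cos105° − cos0°) = (1.159×10⁻⁵)·(-1.2588) = -1.459×10⁻⁵ J.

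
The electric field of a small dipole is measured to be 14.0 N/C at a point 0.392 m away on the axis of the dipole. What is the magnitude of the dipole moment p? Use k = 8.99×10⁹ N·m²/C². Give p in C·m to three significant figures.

On axis E = 2kp/r³, so p = Er³/(2k).
p = (14.0)·(0.392)³ / (2·8.99×10⁹) = 4.690×10⁻¹¹ C·m.

p ≈ 4.69×10⁻¹¹ C·m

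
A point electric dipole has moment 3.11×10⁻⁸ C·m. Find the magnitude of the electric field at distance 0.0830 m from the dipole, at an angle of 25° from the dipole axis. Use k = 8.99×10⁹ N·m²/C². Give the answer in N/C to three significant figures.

At angle θ the dipole field magnitude is E = (kp/r³)·√(1 + 3cos²θ).
kp/r³ = (8.99×10⁹)(3.11×10⁻⁸) / (0.0830)³ = 4.890×10⁵ N/C.
√(1 + 3cos²25°) = √(1 + 3·0.8214) = √3.4642 ≈ 1.8612.
E ≈ 4.890×10⁵ × 1.861 = 9.101×10⁵ N/C.

E ≈ 9.10×10⁵ N/C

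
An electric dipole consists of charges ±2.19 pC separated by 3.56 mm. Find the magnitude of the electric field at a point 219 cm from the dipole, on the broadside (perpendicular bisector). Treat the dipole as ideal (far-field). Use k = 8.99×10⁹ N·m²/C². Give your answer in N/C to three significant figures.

E ≈ 6.67×10⁻⁶ N/C

Dipole moment p = qd = (2.19×10⁻¹² C)(0.00356 m) = 7.796×10⁻¹⁵ C·m.
On the perpendicular bisector E = kp/r³ (half the axial value at the same distance).
E = (8.99×10⁹)(7.796×10⁻¹⁵) / (2.19)³ = 6.673×10⁻⁶ N/C.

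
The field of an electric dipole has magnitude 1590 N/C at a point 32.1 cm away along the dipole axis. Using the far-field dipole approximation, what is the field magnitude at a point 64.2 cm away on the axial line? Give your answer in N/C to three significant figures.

Dipole fields scale as 1/r³ in the far field; the geometry is the same at both points.
E₂ = E₁ · (r₁/r₂)³ = 1590 · (32.1/64.2)³.
(r₁/r₂)³ = (0.5)³ = 0.125.
E₂ ≈ 198.8 N/C.

E ≈ 199 N/C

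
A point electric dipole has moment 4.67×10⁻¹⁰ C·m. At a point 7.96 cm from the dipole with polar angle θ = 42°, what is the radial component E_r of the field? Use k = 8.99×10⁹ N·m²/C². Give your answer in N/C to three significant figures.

E_r ≈ 1.24×10⁴ N/C

For a dipole, E_r = (2kp cosθ)/r³.
kp/r³ = (8.99×10⁹)(4.67×10⁻¹⁰)/(0.0796)³ = 8324 N/C.
E_r = 2·8324·cos42° = 1.237×10⁴ N/C.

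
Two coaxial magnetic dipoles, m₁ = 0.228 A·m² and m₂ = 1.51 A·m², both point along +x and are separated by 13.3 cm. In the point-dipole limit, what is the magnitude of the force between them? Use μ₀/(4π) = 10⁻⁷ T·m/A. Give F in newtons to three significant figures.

F ≈ 6.60×10⁻⁴ N

On-axis B of dipole 1: B = (μ₀/4π)·2m₁/r³. Force on dipole 2: F = m₂·dB/dr.
dB/dr = −(μ₀/4π)·6m₁/r⁴, so |F| = (μ₀/4π)·6m₁m₂/r⁴.
F = 6(10⁻⁷)(0.228)(1.51)/(0.133)⁴ = 6.602×10⁻⁴ N.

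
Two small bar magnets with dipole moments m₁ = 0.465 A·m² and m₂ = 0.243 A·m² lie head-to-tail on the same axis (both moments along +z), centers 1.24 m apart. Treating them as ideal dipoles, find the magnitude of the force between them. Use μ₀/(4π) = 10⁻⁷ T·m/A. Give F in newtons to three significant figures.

On-axis B of dipole 1: B = (μ₀/4π)·2m₁/r³. Force on dipole 2: F = m₂·dB/dr.
dB/dr = −(μ₀/4π)·6m₁/r⁴, so |F| = (μ₀/4π)·6m₁m₂/r⁴.
F = 6(10⁻⁷)(0.465)(0.243)/(1.24)⁴ = 2.868×10⁻⁸ N.

F ≈ 2.87×10⁻⁸ N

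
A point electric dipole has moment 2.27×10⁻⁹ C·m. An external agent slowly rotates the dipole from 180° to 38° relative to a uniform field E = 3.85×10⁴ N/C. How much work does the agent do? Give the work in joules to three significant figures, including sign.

W ≈ -1.56×10⁻⁴ J

W_ext = ΔU = U(θ₂) − U(θ₁) = −pE cosθ₂ − (−pE cosθ₁) = pE(cosθ₁ − cosθ₂).
W = (2.27×10⁻⁹)(3.85×10⁴)·(cos180° − cos38°) = (8.740×10⁻⁵)·(-1.7880) = -1.563×10⁻⁴ J.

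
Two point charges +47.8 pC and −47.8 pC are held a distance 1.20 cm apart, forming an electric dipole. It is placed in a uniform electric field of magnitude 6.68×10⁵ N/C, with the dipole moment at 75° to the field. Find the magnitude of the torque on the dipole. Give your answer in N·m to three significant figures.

τ ≈ 3.70×10⁻⁷ N·m

Dipole moment p = qd = (4.78×10⁻¹¹ C)(0.0120 m) = 5.736×10⁻¹³ C·m.
Torque on an electric dipole: τ = pE sinθ.
τ = (5.736×10⁻¹³)(6.68×10⁵)·sin75° = 3.701×10⁻⁷ N·m.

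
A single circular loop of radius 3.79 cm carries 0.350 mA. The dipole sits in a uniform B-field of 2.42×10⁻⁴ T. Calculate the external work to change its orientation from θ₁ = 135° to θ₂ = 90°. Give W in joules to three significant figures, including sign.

Magnetic moment m = IA = Iπa² = (3.50×10⁻⁴)·π·(0.0379)² = 1.579×10⁻⁶ A·m².
W_ext = ΔU = −mB cosθ₂ + mB cosθ₁ = mB(cosθ₁ − cosθ₂).
W = (1.579×10⁻⁶)(2.42×10⁻⁴)·(cos135° − cos90°) = (3.821×10⁻¹⁰)·(-0.7071) = -2.702×10⁻¹⁰ J.

W ≈ -2.70×10⁻¹⁰ J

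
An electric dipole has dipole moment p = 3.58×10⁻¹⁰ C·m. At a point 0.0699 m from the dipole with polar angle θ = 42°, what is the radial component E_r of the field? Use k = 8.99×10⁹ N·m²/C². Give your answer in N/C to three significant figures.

For a dipole, E_r = (2kp cosθ)/r³.
kp/r³ = (8.99×10⁹)(3.58×10⁻¹⁰)/(0.0699)³ = 9423 N/C.
E_r = 2·9423·cos42° = 1.401×10⁴ N/C.

E_r ≈ 1.40×10⁴ N/C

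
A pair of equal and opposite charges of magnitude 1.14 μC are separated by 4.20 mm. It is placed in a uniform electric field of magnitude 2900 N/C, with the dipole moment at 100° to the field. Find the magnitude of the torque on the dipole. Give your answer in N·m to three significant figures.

Dipole moment p = qd = (1.14×10⁻⁶ C)(0.00420 m) = 4.788×10⁻⁹ C·m.
Torque on an electric dipole: τ = pE sinθ.
τ = (4.788×10⁻⁹)(2900)·sin100° = 1.367×10⁻⁵ N·m.

τ ≈ 1.37×10⁻⁵ N·m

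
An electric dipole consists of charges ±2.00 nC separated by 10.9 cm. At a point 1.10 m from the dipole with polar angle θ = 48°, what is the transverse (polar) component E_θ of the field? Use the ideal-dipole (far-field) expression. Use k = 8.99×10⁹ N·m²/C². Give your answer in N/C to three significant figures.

E_θ ≈ 1.09 N/C

Dipole moment p = qd = (2.00×10⁻⁹ C)(0.109 m) = 2.18×10⁻¹⁰ C·m.
For a dipole, E_θ = (kp sinθ)/r³.
kp/r³ = (8.99×10⁹)(2.18×10⁻¹⁰)/(1.10)³ = 1.472 N/C.
E_θ = 1.472·sin48° = 1.094 N/C.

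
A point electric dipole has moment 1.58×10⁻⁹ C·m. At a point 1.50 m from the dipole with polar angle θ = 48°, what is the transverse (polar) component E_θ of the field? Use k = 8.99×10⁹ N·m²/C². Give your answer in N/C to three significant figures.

E_θ ≈ 3.13 N/C

For a dipole, E_θ = (kp sinθ)/r³.
kp/r³ = (8.99×10⁹)(1.58×10⁻⁹)/(1.50)³ = 4.209 N/C.
E_θ = 4.209·sin48° = 3.128 N/C.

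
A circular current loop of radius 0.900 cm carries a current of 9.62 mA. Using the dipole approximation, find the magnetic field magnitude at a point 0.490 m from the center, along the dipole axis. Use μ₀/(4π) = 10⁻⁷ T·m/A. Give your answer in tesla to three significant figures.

Magnetic moment m = IA = Iπa² = (0.00962)·π·(0.00900)² = 2.448×10⁻⁶ A·m².
On axis B = (μ₀/4π)·2m/r³.
B = 2·(10⁻⁷)·(2.448×10⁻⁶) / (0.490)³ = 4.162×10⁻¹² T.

B ≈ 4.16×10⁻¹² T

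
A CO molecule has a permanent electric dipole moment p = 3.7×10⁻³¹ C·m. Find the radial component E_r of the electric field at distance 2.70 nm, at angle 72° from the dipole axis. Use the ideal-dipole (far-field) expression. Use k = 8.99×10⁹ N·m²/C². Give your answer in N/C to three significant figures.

For a dipole, E_r = (2kp cosθ)/r³.
kp/r³ = (8.99×10⁹)(3.70×10⁻³¹)/(2.70×10⁻⁹)³ = 1.690×10⁵ N/C.
E_r = 2·1.690×10⁵·cos72° = 1.044×10⁵ N/C.

E_r ≈ 1.04×10⁵ N/C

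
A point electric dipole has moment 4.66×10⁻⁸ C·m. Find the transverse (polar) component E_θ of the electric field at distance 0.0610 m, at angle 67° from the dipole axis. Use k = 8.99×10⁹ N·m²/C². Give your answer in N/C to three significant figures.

For a dipole, E_θ = (kp sinθ)/r³.
kp/r³ = (8.99×10⁹)(4.66×10⁻⁸)/(0.0610)³ = 1.846×10⁶ N/C.
E_θ = 1.846×10⁶·sin67° = 1.699×10⁶ N/C.

E_θ ≈ 1.70×10⁶ N/C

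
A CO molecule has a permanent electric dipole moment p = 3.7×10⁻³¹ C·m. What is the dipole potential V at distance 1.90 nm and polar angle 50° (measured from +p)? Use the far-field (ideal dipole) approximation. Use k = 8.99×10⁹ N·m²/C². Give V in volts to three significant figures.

V ≈ 5.92×10⁻⁴ V

The dipole potential is V = kp cosθ / r².
V = (8.99×10⁹)(3.70×10⁻³¹)·cos50° / (1.90×10⁻⁹)² = 5.923×10⁻⁴ V.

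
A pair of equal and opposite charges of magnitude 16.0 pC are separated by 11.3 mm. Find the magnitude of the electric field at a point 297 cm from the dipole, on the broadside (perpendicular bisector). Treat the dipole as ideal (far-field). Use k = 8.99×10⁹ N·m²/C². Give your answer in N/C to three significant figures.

E ≈ 6.20×10⁻⁵ N/C

Dipole moment p = qd = (1.60×10⁻¹¹ C)(0.0113 m) = 1.808×10⁻¹³ C·m.
In the equatorial plane E = kp/r³.
E = (8.99×10⁹)(1.808×10⁻¹³) / (2.97)³ = 6.204×10⁻⁵ N/C.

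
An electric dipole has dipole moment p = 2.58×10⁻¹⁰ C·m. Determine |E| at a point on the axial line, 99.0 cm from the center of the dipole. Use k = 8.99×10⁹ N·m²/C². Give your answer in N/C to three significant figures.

On the dipole axis E = 2kp/r³.
E = 2·(8.99×10⁹)(2.58×10⁻¹⁰) / (0.990)³ = 4.781 N/C.

E ≈ 4.78 N/C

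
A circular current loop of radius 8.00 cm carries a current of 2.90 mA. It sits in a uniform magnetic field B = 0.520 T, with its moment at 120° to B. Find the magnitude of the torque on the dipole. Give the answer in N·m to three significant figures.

τ ≈ 2.63×10⁻⁵ N·m

Magnetic moment m = IA = Iπa² = (0.00290)·π·(0.0800)² = 5.831×10⁻⁵ A·m².
Torque on a magnetic dipole: τ = mB sinθ.
τ = (5.831×10⁻⁵)(0.520)·sin120° = 2.626×10⁻⁵ N·m.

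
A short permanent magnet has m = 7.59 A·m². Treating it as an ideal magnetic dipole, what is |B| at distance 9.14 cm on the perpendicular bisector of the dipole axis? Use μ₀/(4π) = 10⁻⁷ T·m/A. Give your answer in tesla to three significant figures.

B ≈ 9.94×10⁻⁴ T

In the equatorial plane B = (μ₀/4π)·m/r³ (half the axial value).
B = (10⁻⁷)·(7.59) / (0.0914)³ = 9.940×10⁻⁴ T.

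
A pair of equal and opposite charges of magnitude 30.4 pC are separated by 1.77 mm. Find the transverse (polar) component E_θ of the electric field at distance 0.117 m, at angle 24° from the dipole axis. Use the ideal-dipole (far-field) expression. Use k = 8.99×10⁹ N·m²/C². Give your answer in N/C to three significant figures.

E_θ ≈ 0.123 N/C

Dipole moment p = qd = (3.04×10⁻¹¹ C)(0.00177 m) = 5.381×10⁻¹⁴ C·m.
For a dipole, E_θ = (kp sinθ)/r³.
kp/r³ = (8.99×10⁹)(5.381×10⁻¹⁴)/(0.117)³ = 0.3020 N/C.
E_θ = 0.3020·sin24° = 0.1229 N/C.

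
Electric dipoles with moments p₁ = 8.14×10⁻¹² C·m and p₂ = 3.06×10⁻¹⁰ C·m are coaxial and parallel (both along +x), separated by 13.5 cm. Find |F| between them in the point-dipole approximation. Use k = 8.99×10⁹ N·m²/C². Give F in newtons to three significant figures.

On-axis field of dipole 1 at distance r: E = 2kp₁/r³. Force on dipole 2 is F = p₂·dE/dr (gradient along axis).
dE/dr = −6kp₁/r⁴, so |F| = 6kp₁p₂/r⁴ (attractive for aligned moments).
F = 6(8.99×10⁹)(8.14×10⁻¹²)(3.06×10⁻¹⁰)/(0.135)⁴ = 4.045×10⁻⁷ N.

F ≈ 4.05×10⁻⁷ N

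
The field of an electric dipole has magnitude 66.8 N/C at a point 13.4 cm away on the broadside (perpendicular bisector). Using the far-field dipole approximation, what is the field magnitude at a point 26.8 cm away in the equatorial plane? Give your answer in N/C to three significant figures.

Dipole fields scale as 1/r³ in the far field; the geometry is the same at both points.
E₂ = E₁ · (r₁/r₂)³ = 66.8 · (13.4/26.8)³.
(r₁/r₂)³ = (0.5)³ = 0.125.
E₂ ≈ 8.350 N/C.

E ≈ 8.35 N/C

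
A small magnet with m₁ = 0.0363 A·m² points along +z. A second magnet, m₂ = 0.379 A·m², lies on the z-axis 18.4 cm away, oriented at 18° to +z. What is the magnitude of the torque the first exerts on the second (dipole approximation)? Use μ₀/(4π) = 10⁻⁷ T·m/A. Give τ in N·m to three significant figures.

τ ≈ 1.36×10⁻⁷ N·m

Dipole B is on the axis of dipole A, so B₁ there is axial: B₁ = (μ₀/4π)·2m₁/r³ along +z.
B₁ = 2(10⁻⁷)(0.0363)/(0.184)³ = 1.165×10⁻⁶ T.
τ = m₂ B₁ sinθ.
τ = (0.379)(1.165×10⁻⁶)·sin18° = 1.365×10⁻⁷ N·m.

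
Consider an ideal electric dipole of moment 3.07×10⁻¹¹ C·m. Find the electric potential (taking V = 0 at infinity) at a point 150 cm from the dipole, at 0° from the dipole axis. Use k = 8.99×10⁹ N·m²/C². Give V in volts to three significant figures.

V ≈ 0.123 V

The dipole potential is V = kp cosθ / r².
V = (8.99×10⁹)(3.07×10⁻¹¹)·cos0° / (1.50)² = 0.1227 V.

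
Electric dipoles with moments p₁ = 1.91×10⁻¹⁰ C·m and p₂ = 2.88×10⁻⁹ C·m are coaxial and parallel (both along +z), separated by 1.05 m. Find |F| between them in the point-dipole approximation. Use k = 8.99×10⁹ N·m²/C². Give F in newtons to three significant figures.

On-axis field of dipole 1 at distance r: E = 2kp₁/r³. Force on dipole 2 is F = p₂·dE/dr (gradient along axis).
dE/dr = −6kp₁/r⁴, so |F| = 6kp₁p₂/r⁴ (attractive for aligned moments).
F = 6(8.99×10⁹)(1.91×10⁻¹⁰)(2.88×10⁻⁹)/(1.05)⁴ = 2.441×10⁻⁸ N.

F ≈ 2.44×10⁻⁸ N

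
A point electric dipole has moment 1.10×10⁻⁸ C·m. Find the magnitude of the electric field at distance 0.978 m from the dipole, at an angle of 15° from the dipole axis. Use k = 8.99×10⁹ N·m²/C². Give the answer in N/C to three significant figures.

E ≈ 206 N/C

At angle θ the dipole field magnitude is E = (kp/r³)·√(1 + 3cos²θ).
kp/r³ = (8.99×10⁹)(1.10×10⁻⁸) / (0.978)³ = 105.7 N/C.
√(1 + 3cos²15°) = √(1 + 3·0.9330) = √3.7990 ≈ 1.9491.
E ≈ 105.7 × 1.949 = 206.1 N/C.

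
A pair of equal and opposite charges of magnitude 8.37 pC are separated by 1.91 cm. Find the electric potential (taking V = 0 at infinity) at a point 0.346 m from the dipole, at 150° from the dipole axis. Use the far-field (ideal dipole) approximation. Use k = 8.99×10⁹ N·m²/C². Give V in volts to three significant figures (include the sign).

V ≈ -0.0104 V

Dipole moment p = qd = (8.37×10⁻¹² C)(0.0191 m) = 1.599×10⁻¹³ C·m.
The dipole potential is V = kp cosθ / r².
V = (8.99×10⁹)(1.599×10⁻¹³)·cos150° / (0.346)² = -0.01040 V.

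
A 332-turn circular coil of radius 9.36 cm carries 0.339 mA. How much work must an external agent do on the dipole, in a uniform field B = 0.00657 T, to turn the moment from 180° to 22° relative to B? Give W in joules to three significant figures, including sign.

W ≈ -3.92×10⁻⁵ J

m = NIA = NIπa² = 332·(3.39×10⁻⁴)·π·(0.0936)² = 0.003098 A·m².
W_ext = ΔU = −mB cosθ₂ + mB cosθ₁ = mB(cosθ₁ − cosθ₂).
W = (0.003098)(0.00657)·(cos180° − cos22°) = (2.035×10⁻⁵)·(-1.9272) = -3.923×10⁻⁵ J.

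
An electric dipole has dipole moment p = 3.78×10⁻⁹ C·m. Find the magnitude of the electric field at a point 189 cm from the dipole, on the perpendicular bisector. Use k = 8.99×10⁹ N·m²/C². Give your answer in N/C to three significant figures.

E ≈ 5.03 N/C

On the perpendicular bisector E = kp/r³ (half the axial value at the same distance).
E = (8.99×10⁹)(3.78×10⁻⁹) / (1.89)³ = 5.033 N/C.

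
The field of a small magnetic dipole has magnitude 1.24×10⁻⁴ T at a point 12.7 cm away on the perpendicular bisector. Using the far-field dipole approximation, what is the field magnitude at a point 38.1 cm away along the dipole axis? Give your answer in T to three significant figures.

B ≈ 9.19×10⁻⁶ T

Dipole fields scale as 1/r³ in the far field.
The axial field is twice the equatorial field at the same r, so the geometry factor is 2/1.
B₂ = B₁ · (2/1) · (r₁/r₂)³ = 1.24×10⁻⁴ · 2 · (12.7/38.1)³.
(r₁/r₂)³ = (0.3333)³ = 0.03704.
B₂ ≈ 9.185×10⁻⁶ T.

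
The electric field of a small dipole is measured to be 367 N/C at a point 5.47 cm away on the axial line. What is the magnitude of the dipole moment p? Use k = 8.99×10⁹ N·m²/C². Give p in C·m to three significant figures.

p ≈ 3.34×10⁻¹² C·m

On axis E = 2kp/r³, so p = Er³/(2k).
p = (367)·(0.0547)³ / (2·8.99×10⁹) = 3.341×10⁻¹² C·m.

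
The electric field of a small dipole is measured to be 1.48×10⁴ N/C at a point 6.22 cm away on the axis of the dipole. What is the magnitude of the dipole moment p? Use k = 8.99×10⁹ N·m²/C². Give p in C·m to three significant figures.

On axis E = 2kp/r³, so p = Er³/(2k).
p = (1.48×10⁴)·(0.0622)³ / (2·8.99×10⁹) = 1.981×10⁻¹⁰ C·m.

p ≈ 1.98×10⁻¹⁰ C·m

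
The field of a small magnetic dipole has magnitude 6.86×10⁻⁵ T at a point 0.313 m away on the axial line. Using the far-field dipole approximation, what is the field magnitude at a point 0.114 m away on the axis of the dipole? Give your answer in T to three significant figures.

Dipole fields scale as 1/r³ in the far field; the geometry is the same at both points.
B₂ = B₁ · (r₁/r₂)³ = 6.86×10⁻⁵ · (0.313/0.114)³.
(r₁/r₂)³ = (2.746)³ = 20.7.
B₂ ≈ 0.001420 T.

B ≈ 0.00142 T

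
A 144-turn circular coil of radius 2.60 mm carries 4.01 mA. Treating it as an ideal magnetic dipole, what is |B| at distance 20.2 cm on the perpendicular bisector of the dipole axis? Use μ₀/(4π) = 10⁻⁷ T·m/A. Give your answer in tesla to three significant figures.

B ≈ 1.49×10⁻¹⁰ T

m = NIA = NIπa² = 144·(0.00401)·π·(0.00260)² = 1.226×10⁻⁵ A·m².
In the equatorial plane B = (μ₀/4π)·m/r³ (half the axial value).
B = (10⁻⁷)·(1.226×10⁻⁵) / (0.202)³ = 1.487×10⁻¹⁰ T.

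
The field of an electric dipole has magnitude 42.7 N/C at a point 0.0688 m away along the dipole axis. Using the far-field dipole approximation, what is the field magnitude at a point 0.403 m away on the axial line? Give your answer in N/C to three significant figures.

E ≈ 0.212 N/C

Dipole fields scale as 1/r³ in the far field; the geometry is the same at both points.
E₂ = E₁ · (r₁/r₂)³ = 42.7 · (0.0688/0.403)³.
(r₁/r₂)³ = (0.1707)³ = 0.004976.
E₂ ≈ 0.2125 N/C.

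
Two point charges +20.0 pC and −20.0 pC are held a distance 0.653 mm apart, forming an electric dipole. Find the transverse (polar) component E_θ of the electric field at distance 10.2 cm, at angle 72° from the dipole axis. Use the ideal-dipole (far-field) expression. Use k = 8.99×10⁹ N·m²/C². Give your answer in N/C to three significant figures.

E_θ ≈ 0.105 N/C

Dipole moment p = qd = (2.00×10⁻¹¹ C)(6.53×10⁻⁴ m) = 1.306×10⁻¹⁴ C·m.
For a dipole, E_θ = (kp sinθ)/r³.
kp/r³ = (8.99×10⁹)(1.306×10⁻¹⁴)/(0.102)³ = 0.1106 N/C.
E_θ = 0.1106·sin72° = 0.1052 N/C.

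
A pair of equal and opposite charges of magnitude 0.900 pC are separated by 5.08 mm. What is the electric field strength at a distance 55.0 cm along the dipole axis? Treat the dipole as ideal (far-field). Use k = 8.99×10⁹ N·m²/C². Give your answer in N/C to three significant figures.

Dipole moment p = qd = (9.00×10⁻¹³ C)(0.00508 m) = 4.572×10⁻¹⁵ C·m.
On the dipole axis E = 2kp/r³.
E = 2·(8.99×10⁹)(4.572×10⁻¹⁵) / (0.550)³ = 4.941×10⁻⁴ N/C.

E ≈ 4.94×10⁻⁴ N/C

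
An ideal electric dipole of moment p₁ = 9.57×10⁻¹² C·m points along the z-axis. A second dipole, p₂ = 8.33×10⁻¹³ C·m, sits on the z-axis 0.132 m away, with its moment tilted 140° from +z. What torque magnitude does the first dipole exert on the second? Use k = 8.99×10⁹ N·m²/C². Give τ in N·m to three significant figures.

The second dipole sits on the axis of the first, so the field there is axial: E₁ = 2kp₁/r³ along +z.
E₁ = 2(8.99×10⁹)(9.57×10⁻¹²)/(0.132)³ = 74.81 N/C.
Torque on the second dipole: τ = p₂ E₁ sinθ.
τ = (8.33×10⁻¹³)(74.81)·sin140° = 4.006×10⁻¹¹ N·m.

τ ≈ 4.01×10⁻¹¹ N·m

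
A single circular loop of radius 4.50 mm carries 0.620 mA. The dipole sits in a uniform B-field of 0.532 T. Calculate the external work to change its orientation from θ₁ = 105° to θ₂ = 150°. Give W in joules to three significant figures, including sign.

Magnetic moment m = IA = Iπa² = (6.20×10⁻⁴)·π·(0.00450)² = 3.944×10⁻⁸ A·m².
W_ext = ΔU = −mB cosθ₂ + mB cosθ₁ = mB(cosθ₁ − cosθ₂).
W = (3.944×10⁻⁸)(0.532)·(cos105° − cos150°) = (2.098×10⁻⁸)·(+0.6072) = 1.274×10⁻⁸ J.

W ≈ 1.27×10⁻⁸ J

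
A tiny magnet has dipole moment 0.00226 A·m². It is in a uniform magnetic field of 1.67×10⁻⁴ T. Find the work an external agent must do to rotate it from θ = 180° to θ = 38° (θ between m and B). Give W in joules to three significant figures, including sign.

W ≈ -6.75×10⁻⁷ J

W_ext = ΔU = −mB cosθ₂ + mB cosθ₁ = mB(cosθ₁ − cosθ₂).
W = (0.00226)(1.67×10⁻⁴)·(cos180° − cos38°) = (3.774×10⁻⁷)·(-1.7880) = -6.748×10⁻⁷ J.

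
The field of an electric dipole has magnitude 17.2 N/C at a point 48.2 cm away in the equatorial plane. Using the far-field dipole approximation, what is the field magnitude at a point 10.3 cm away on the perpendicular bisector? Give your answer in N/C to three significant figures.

Dipole fields scale as 1/r³ in the far field; the geometry is the same at both points.
E₂ = E₁ · (r₁/r₂)³ = 17.2 · (48.2/10.3)³.
(r₁/r₂)³ = (4.68)³ = 102.5.
E₂ ≈ 1763 N/C.

E ≈ 1760 N/C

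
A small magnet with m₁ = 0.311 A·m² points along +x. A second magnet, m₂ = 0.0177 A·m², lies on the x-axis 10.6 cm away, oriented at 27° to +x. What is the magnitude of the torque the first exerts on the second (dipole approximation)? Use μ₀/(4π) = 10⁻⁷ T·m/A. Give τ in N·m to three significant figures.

Dipole B is on the axis of dipole A, so B₁ there is axial: B₁ = (μ₀/4π)·2m₁/r³ along +x.
B₁ = 2(10⁻⁷)(0.311)/(0.106)³ = 5.222×10⁻⁵ T.
τ = m₂ B₁ sinθ.
τ = (0.0177)(5.222×10⁻⁵)·sin27° = 4.197×10⁻⁷ N·m.

τ ≈ 4.20×10⁻⁷ N·m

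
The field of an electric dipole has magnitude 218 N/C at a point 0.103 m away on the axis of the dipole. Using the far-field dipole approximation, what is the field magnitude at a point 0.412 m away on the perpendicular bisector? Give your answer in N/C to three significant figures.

E ≈ 1.70 N/C

Dipole fields scale as 1/r³ in the far field.
The axial field is twice the equatorial field at the same r, so the geometry factor is 1/2.
E₂ = E₁ · (1/2) · (r₁/r₂)³ = 218 · 0.5 · (0.103/0.412)³.
(r₁/r₂)³ = (0.25)³ = 0.01562.
E₂ ≈ 1.703 N/C.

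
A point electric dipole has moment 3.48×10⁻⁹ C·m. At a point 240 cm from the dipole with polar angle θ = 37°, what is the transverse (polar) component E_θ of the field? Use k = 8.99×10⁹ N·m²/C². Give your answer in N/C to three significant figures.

For a dipole, E_θ = (kp sinθ)/r³.
kp/r³ = (8.99×10⁹)(3.48×10⁻⁹)/(2.40)³ = 2.263 N/C.
E_θ = 2.263·sin37° = 1.362 N/C.

E_θ ≈ 1.36 N/C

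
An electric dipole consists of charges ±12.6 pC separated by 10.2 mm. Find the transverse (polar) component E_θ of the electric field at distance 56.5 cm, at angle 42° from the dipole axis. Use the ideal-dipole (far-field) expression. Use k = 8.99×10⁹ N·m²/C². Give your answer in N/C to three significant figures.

E_θ ≈ 0.00429 N/C

Dipole moment p = qd = (1.26×10⁻¹¹ C)(0.0102 m) = 1.285×10⁻¹³ C·m.
For a dipole, E_θ = (kp sinθ)/r³.
kp/r³ = (8.99×10⁹)(1.285×10⁻¹³)/(0.565)³ = 0.006405 N/C.
E_θ = 0.006405·sin42° = 0.004286 N/C.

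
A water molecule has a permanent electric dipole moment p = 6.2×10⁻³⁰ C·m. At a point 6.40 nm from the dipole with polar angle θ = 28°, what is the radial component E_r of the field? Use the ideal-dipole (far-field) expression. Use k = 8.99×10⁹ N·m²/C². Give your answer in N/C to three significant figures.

For a dipole, E_r = (2kp cosθ)/r³.
kp/r³ = (8.99×10⁹)(6.20×10⁻³⁰)/(6.40×10⁻⁹)³ = 2.126×10⁵ N/C.
E_r = 2·2.126×10⁵·cos28° = 3.755×10⁵ N/C.

E_r ≈ 3.75×10⁵ N/C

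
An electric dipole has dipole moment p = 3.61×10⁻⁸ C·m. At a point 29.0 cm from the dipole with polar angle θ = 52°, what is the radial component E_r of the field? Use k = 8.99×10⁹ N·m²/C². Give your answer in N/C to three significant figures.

E_r ≈ 1.64×10⁴ N/C

For a dipole, E_r = (2kp cosθ)/r³.
kp/r³ = (8.99×10⁹)(3.61×10⁻⁸)/(0.290)³ = 1.331×10⁴ N/C.
E_r = 2·1.331×10⁴·cos52° = 1.638×10⁴ N/C.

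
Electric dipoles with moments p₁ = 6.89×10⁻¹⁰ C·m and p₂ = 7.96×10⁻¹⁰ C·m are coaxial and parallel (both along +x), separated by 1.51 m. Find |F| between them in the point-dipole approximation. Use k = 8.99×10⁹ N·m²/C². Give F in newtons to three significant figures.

On-axis field of dipole 1 at distance r: E = 2kp₁/r³. Force on dipole 2 is F = p₂·dE/dr (gradient along axis).
dE/dr = −6kp₁/r⁴, so |F| = 6kp₁p₂/r⁴ (attractive for aligned moments).
F = 6(8.99×10⁹)(6.89×10⁻¹⁰)(7.96×10⁻¹⁰)/(1.51)⁴ = 5.690×10⁻⁹ N.

F ≈ 5.69×10⁻⁹ N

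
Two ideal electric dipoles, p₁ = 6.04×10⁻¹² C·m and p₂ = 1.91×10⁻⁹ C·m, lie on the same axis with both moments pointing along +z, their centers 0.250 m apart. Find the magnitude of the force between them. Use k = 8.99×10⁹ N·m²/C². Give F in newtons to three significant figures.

On-axis field of dipole 1 at distance r: E = 2kp₁/r³. Force on dipole 2 is F = p₂·dE/dr (gradient along axis).
dE/dr = −6kp₁/r⁴, so |F| = 6kp₁p₂/r⁴ (attractive for aligned moments).
F = 6(8.99×10⁹)(6.04×10⁻¹²)(1.91×10⁻⁹)/(0.250)⁴ = 1.593×10⁻⁷ N.

F ≈ 1.59×10⁻⁷ N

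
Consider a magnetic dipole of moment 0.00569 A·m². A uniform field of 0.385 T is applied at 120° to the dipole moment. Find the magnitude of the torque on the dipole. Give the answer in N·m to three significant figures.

τ ≈ 0.00190 N·m

Torque on a magnetic dipole: τ = mB sinθ.
τ = (0.00569)(0.385)·sin120° = 0.001897 N·m.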